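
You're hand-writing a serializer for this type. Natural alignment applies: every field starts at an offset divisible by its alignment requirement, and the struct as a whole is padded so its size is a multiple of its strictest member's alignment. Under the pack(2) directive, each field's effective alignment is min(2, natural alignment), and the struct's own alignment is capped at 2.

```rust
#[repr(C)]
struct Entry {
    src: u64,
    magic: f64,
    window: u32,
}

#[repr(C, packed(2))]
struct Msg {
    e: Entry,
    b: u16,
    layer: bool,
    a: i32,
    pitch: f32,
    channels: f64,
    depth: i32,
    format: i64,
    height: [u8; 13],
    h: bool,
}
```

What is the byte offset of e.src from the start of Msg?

0

Entry: src at 0 (size 8, align 8) → ends 8; magic at 8 (size 8, align 8) → ends 16; window at 16 (size 4, align 4) → ends 20; tail pad 4 to reach multiple of 8; total 24 bytes, alignment 8
e at 0 (size 24, align 2) → ends 24
within Entry: src at 0
0 + 0 = 0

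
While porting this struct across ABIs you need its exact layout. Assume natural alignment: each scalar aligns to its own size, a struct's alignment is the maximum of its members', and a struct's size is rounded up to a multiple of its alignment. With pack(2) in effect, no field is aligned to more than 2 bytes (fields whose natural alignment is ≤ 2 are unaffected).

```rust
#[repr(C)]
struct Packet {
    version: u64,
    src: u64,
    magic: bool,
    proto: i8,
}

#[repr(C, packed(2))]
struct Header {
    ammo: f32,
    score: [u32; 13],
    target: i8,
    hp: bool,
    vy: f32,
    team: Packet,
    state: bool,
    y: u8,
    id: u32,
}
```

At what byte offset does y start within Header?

87

Packet: @0: version [8B, align 8] → 8; @8: src [8B, align 8] → 16; @16: magic [1B, align 1] → 17; @17: proto [1B, align 1] → 18; +6 tail pad (align 8); size 24, align 8
@0: ammo [4B, align 2] → 4
@4: score [52B, align 2] → 56
@56: target [1B, align 1] → 57
@57: hp [1B, align 1] → 58
@58: vy [4B, align 2] → 62
@62: team [24B, align 2] → 86
@86: state [1B, align 1] → 87
@87: y [1B, align 1] → 88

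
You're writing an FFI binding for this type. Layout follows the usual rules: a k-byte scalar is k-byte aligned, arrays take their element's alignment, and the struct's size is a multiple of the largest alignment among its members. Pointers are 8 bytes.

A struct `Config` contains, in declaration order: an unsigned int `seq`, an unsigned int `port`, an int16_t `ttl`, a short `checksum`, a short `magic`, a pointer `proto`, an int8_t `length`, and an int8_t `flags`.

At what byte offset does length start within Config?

seq at 0 (size 4, align 4) → ends 4
port at 4 (size 4, align 4) → ends 8
ttl at 8 (size 2, align 2) → ends 10
checksum at 10 (size 2, align 2) → ends 12
magic at 12 (size 2, align 2) → ends 14
pad 2 to align 8 for proto
proto at 16 (size 8, align 8) → ends 24
length at 24 (size 1, align 1) → ends 25

24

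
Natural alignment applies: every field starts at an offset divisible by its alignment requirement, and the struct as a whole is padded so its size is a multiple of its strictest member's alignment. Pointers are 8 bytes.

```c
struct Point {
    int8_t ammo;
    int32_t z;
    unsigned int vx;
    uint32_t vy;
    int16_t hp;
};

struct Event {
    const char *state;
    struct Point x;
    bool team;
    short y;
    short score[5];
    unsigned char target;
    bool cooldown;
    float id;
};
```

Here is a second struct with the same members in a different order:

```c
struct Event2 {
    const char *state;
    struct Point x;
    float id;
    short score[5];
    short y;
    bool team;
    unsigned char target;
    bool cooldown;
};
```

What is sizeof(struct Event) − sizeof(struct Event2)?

Point: 0..1  ammo  (1B, 1-aligned); 1..4  -- padding (3B); 4..8  z  (4B, 4-aligned); 8..12  vx  (4B, 4-aligned); 12..16  vy  (4B, 4-aligned); 16..18  hp  (2B, 2-aligned); 18..20  -- tail padding (2B); sizeof = 20, alignof = 4
0..8  state  (8B, 8-aligned)
8..28  x  (20B, 4-aligned)
28..29  team  (1B, 1-aligned)
29..30  -- padding (1B)
30..32  y  (2B, 2-aligned)
32..42  score  (10B, 2-aligned)
42..43  target  (1B, 1-aligned)
43..44  cooldown  (1B, 1-aligned)
44..48  id  (4B, 4-aligned)
sizeof = 48, alignof = 8
— Event2 —
0..8  state  (8B, 8-aligned)
8..28  x  (20B, 4-aligned)
28..32  id  (4B, 4-aligned)
32..42  score  (10B, 2-aligned)
42..44  y  (2B, 2-aligned)
44..45  team  (1B, 1-aligned)
45..46  target  (1B, 1-aligned)
46..47  cooldown  (1B, 1-aligned)
47..48  -- tail padding (1B)
sizeof = 48, alignof = 8
48 − 48 = 0

0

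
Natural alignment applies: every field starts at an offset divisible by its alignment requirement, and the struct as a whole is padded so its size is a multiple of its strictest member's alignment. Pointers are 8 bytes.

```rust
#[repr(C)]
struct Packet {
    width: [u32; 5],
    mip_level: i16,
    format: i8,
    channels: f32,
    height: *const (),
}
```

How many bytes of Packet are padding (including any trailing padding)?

width at 0 (size 20, align 4) → ends 20
mip_level at 20 (size 2, align 2) → ends 22
format at 22 (size 1, align 1) → ends 23
pad 1 to align 4 for channels
channels at 24 (size 4, align 4) → ends 28
pad 4 to align 8 for height
height at 32 (size 8, align 8) → ends 40
total 40 bytes, alignment 8
data bytes 35, size 40 → padding 5

5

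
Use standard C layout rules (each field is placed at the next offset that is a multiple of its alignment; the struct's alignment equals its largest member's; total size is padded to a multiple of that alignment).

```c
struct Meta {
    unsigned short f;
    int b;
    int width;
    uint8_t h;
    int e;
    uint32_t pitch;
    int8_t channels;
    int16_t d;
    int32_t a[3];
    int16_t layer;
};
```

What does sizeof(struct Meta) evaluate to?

0..2  f  (2B, 2-aligned)
2..4  -- padding (2B)
4..8  b  (4B, 4-aligned)
8..12  width  (4B, 4-aligned)
12..13  h  (1B, 1-aligned)
13..16  -- padding (3B)
16..20  e  (4B, 4-aligned)
20..24  pitch  (4B, 4-aligned)
24..25  channels  (1B, 1-aligned)
25..26  -- padding (1B)
26..28  d  (2B, 2-aligned)
28..40  a  (12B, 4-aligned)
40..42  layer  (2B, 2-aligned)
42..44  -- tail padding (2B)
sizeof = 44, alignof = 4

44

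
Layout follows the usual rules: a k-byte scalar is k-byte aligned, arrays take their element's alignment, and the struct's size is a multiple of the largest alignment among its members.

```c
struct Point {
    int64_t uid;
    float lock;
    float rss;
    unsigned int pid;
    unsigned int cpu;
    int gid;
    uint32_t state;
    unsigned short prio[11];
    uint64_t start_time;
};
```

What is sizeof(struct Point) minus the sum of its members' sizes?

2

uid at 0 (size 8, align 8) → ends 8
lock at 8 (size 4, align 4) → ends 12
rss at 12 (size 4, align 4) → ends 16
pid at 16 (size 4, align 4) → ends 20
cpu at 20 (size 4, align 4) → ends 24
gid at 24 (size 4, align 4) → ends 28
state at 28 (size 4, align 4) → ends 32
prio at 32 (size 22, align 2) → ends 54
pad 2 to align 8 for start_time
start_time at 56 (size 8, align 8) → ends 64
total 64 bytes, alignment 8
data bytes 62, size 64 → padding 2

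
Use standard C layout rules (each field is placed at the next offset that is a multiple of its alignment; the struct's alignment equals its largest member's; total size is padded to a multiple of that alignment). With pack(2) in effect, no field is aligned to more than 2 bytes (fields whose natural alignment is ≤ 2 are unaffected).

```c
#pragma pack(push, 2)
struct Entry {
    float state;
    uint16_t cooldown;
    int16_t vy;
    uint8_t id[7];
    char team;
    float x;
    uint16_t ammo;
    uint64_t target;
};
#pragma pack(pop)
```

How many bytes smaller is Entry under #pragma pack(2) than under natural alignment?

2

natural layout:
  0..4  state  (4B, 4-aligned)
  4..6  cooldown  (2B, 2-aligned)
  6..8  vy  (2B, 2-aligned)
  8..15  id  (7B, 1-aligned)
  15..16  team  (1B, 1-aligned)
  16..20  x  (4B, 4-aligned)
  20..22  ammo  (2B, 2-aligned)
  22..24  -- padding (2B)
  24..32  target  (8B, 8-aligned)
  sizeof = 32, alignof = 8
packed(2) layout:
  0..4  state  (4B, 2-aligned)
  4..6  cooldown  (2B, 2-aligned)
  6..8  vy  (2B, 2-aligned)
  8..15  id  (7B, 1-aligned)
  15..16  team  (1B, 1-aligned)
  16..20  x  (4B, 2-aligned)
  20..22  ammo  (2B, 2-aligned)
  22..30  target  (8B, 2-aligned)
  sizeof = 30, alignof = 2
32 − 30 = 2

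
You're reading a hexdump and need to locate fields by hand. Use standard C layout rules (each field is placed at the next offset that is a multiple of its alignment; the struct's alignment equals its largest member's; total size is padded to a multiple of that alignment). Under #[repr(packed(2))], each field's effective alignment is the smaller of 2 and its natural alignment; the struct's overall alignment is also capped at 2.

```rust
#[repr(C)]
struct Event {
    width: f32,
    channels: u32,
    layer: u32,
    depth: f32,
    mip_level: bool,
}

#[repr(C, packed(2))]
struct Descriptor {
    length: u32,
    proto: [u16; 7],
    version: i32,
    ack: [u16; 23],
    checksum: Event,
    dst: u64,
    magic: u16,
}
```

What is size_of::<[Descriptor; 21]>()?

2058

Event: 0..4  width  (4B, 4-aligned); 4..8  channels  (4B, 4-aligned); 8..12  layer  (4B, 4-aligned); 12..16  depth  (4B, 4-aligned); 16..17  mip_level  (1B, 1-aligned); 17..20  -- tail padding (3B); sizeof = 20, alignof = 4
0..4  length  (4B, 2-aligned)
4..18  proto  (14B, 2-aligned)
18..22  version  (4B, 2-aligned)
22..68  ack  (46B, 2-aligned)
68..88  checksum  (20B, 2-aligned)
88..96  dst  (8B, 2-aligned)
96..98  magic  (2B, 2-aligned)
sizeof = 98, alignof = 2
array of 21: 21 × 98 = 2058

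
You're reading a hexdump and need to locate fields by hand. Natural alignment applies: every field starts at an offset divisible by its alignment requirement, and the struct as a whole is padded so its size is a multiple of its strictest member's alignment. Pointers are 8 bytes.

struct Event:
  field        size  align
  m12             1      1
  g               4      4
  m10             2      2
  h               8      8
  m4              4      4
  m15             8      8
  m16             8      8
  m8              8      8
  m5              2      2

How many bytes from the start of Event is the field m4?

0..1  m12  (1B, 1-aligned)
1..4  -- padding (3B)
4..8  g  (4B, 4-aligned)
8..10  m10  (2B, 2-aligned)
10..16  -- padding (6B)
16..24  h  (8B, 8-aligned)
24..28  m4  (4B, 4-aligned)

24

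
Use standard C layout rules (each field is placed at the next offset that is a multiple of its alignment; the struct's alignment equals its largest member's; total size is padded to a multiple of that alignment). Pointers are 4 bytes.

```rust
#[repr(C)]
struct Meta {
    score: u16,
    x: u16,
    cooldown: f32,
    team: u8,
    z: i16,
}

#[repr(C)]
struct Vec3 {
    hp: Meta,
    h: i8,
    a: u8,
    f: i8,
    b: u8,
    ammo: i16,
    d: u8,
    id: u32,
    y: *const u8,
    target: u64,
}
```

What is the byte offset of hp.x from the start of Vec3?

Meta: @0: score [2B, align 2] → 2; @2: x [2B, align 2] → 4; @4: cooldown [4B, align 4] → 8; @8: team [1B, align 1] → 9; +1 pad (align 2); @10: z [2B, align 2] → 12; size 12, align 4
@0: hp [12B, align 4] → 12
within Meta: x at 2
0 + 2 = 2

2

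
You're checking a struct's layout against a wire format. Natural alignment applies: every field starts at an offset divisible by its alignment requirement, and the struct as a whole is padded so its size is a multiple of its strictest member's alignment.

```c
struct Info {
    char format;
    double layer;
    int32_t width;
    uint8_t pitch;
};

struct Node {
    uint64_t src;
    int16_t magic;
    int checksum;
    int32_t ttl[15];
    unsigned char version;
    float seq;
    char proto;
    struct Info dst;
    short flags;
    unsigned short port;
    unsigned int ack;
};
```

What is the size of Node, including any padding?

120 bytes

Info: @0: format [1B, align 1] → 1; +7 pad (align 8); @8: layer [8B, align 8] → 16; @16: width [4B, align 4] → 20; @20: pitch [1B, align 1] → 21; +3 tail pad (align 8); size 24, align 8
@0: src [8B, align 8] → 8
@8: magic [2B, align 2] → 10
+2 pad (align 4)
@12: checksum [4B, align 4] → 16
@16: ttl [60B, align 4] → 76
@76: version [1B, align 1] → 77
+3 pad (align 4)
@80: seq [4B, align 4] → 84
@84: proto [1B, align 1] → 85
+3 pad (align 8)
@88: dst [24B, align 8] → 112
@112: flags [2B, align 2] → 114
@114: port [2B, align 2] → 116
@116: ack [4B, align 4] → 120
size 120, align 8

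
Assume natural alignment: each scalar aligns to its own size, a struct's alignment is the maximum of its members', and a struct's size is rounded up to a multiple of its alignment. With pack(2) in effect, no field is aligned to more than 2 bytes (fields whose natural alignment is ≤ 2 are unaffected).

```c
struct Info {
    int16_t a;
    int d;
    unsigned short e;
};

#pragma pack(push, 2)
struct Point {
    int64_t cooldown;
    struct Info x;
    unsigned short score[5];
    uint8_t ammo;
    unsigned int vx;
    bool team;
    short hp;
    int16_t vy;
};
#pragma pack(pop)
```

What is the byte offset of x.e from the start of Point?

16

Info: a at 0 (size 2, align 2) → ends 2; pad 2 to align 4 for d; d at 4 (size 4, align 4) → ends 8; e at 8 (size 2, align 2) → ends 10; tail pad 2 to reach multiple of 4; total 12 bytes, alignment 4
cooldown at 0 (size 8, align 2) → ends 8
x at 8 (size 12, align 2) → ends 20
within Info: e at 8
8 + 8 = 16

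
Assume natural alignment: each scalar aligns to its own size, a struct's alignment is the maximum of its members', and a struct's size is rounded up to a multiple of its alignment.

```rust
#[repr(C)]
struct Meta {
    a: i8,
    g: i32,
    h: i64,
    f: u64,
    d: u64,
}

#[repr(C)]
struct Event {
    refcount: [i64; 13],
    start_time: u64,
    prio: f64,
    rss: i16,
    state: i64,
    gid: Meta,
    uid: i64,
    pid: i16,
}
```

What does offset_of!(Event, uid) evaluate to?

Meta: 0..1  a  (1B, 1-aligned); 1..4  -- padding (3B); 4..8  g  (4B, 4-aligned); 8..16  h  (8B, 8-aligned); 16..24  f  (8B, 8-aligned); 24..32  d  (8B, 8-aligned); sizeof = 32, alignof = 8
0..104  refcount  (104B, 8-aligned)
104..112  start_time  (8B, 8-aligned)
112..120  prio  (8B, 8-aligned)
120..122  rss  (2B, 2-aligned)
122..128  -- padding (6B)
128..136  state  (8B, 8-aligned)
136..168  gid  (32B, 8-aligned)
168..176  uid  (8B, 8-aligned)

168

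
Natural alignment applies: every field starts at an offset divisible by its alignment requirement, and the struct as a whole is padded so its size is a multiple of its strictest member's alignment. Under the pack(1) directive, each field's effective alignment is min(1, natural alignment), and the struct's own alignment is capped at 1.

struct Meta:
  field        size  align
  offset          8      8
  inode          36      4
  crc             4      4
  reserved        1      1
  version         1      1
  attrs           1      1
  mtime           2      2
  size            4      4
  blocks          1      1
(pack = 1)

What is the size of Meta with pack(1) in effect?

58

offset at 0 (size 8, align 1) → ends 8
inode at 8 (size 36, align 1) → ends 44
crc at 44 (size 4, align 1) → ends 48
reserved at 48 (size 1, align 1) → ends 49
version at 49 (size 1, align 1) → ends 50
attrs at 50 (size 1, align 1) → ends 51
mtime at 51 (size 2, align 1) → ends 53
size at 53 (size 4, align 1) → ends 57
blocks at 57 (size 1, align 1) → ends 58
total 58 bytes, alignment 1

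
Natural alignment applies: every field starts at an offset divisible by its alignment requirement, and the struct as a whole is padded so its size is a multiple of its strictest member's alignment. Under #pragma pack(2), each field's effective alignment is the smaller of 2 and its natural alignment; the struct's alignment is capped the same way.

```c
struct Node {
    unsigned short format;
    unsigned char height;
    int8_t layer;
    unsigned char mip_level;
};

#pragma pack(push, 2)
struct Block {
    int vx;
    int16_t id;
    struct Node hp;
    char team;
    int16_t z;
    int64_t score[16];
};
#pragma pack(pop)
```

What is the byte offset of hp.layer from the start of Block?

9

Node: @0: format [2B, align 2] → 2; @2: height [1B, align 1] → 3; @3: layer [1B, align 1] → 4; @4: mip_level [1B, align 1] → 5; +1 tail pad (align 2); size 6, align 2
@0: vx [4B, align 2] → 4
@4: id [2B, align 2] → 6
@6: hp [6B, align 2] → 12
within Node: layer at 3
6 + 3 = 9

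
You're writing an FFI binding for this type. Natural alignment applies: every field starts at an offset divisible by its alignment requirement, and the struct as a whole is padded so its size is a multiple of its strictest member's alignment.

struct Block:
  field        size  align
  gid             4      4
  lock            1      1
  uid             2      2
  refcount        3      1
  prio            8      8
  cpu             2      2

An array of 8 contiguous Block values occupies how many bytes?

@0: gid [4B, align 4] → 4
@4: lock [1B, align 1] → 5
+1 pad (align 2)
@6: uid [2B, align 2] → 8
@8: refcount [3B, align 1] → 11
+5 pad (align 8)
@16: prio [8B, align 8] → 24
@24: cpu [2B, align 2] → 26
+6 tail pad (align 8)
size 32, align 8
array of 8: 8 × 32 = 256

256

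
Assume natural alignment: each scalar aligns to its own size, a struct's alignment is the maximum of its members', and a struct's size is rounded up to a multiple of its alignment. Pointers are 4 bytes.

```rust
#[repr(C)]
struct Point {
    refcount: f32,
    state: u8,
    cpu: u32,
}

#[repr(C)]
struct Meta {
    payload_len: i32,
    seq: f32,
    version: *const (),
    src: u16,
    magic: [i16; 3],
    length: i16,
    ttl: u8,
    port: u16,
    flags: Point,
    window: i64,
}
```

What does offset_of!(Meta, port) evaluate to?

24

Point: refcount at 0 (size 4, align 4) → ends 4; state at 4 (size 1, align 1) → ends 5; pad 3 to align 4 for cpu; cpu at 8 (size 4, align 4) → ends 12; total 12 bytes, alignment 4
payload_len at 0 (size 4, align 4) → ends 4
seq at 4 (size 4, align 4) → ends 8
version at 8 (size 4, align 4) → ends 12
src at 12 (size 2, align 2) → ends 14
magic at 14 (size 6, align 2) → ends 20
length at 20 (size 2, align 2) → ends 22
ttl at 22 (size 1, align 1) → ends 23
pad 1 to align 2 for port
port at 24 (size 2, align 2) → ends 26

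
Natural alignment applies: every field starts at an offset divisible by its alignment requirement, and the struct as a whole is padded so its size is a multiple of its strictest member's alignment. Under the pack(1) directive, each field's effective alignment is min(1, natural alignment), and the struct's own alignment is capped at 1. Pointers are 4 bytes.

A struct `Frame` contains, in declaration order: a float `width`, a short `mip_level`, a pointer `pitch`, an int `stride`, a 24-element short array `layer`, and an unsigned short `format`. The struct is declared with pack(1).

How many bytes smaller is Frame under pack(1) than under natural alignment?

4

natural layout:
  width at 0 (size 4, align 4) → ends 4
  mip_level at 4 (size 2, align 2) → ends 6
  pad 2 to align 4 for pitch
  pitch at 8 (size 4, align 4) → ends 12
  stride at 12 (size 4, align 4) → ends 16
  layer at 16 (size 48, align 2) → ends 64
  format at 64 (size 2, align 2) → ends 66
  tail pad 2 to reach multiple of 4
  total 68 bytes, alignment 4
packed(1) layout:
  width at 0 (size 4, align 1) → ends 4
  mip_level at 4 (size 2, align 1) → ends 6
  pitch at 6 (size 4, align 1) → ends 10
  stride at 10 (size 4, align 1) → ends 14
  layer at 14 (size 48, align 1) → ends 62
  format at 62 (size 2, align 1) → ends 64
  total 64 bytes, alignment 1
68 − 64 = 4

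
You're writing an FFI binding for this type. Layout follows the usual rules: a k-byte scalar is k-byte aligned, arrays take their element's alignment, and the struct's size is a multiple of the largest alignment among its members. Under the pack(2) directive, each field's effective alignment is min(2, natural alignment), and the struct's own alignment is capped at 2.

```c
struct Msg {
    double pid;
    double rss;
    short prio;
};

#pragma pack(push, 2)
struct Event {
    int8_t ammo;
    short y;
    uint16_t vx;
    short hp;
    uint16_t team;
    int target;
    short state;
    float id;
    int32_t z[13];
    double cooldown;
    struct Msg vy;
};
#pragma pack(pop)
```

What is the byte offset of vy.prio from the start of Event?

Msg: @0: pid [8B, align 8] → 8; @8: rss [8B, align 8] → 16; @16: prio [2B, align 2] → 18; +6 tail pad (align 8); size 24, align 8
@0: ammo [1B, align 1] → 1
+1 pad (align 2)
@2: y [2B, align 2] → 4
@4: vx [2B, align 2] → 6
@6: hp [2B, align 2] → 8
@8: team [2B, align 2] → 10
@10: target [4B, align 2] → 14
@14: state [2B, align 2] → 16
@16: id [4B, align 2] → 20
@20: z [52B, align 2] → 72
@72: cooldown [8B, align 2] → 80
@80: vy [24B, align 2] → 104
within Msg: prio at 16
80 + 16 = 96

96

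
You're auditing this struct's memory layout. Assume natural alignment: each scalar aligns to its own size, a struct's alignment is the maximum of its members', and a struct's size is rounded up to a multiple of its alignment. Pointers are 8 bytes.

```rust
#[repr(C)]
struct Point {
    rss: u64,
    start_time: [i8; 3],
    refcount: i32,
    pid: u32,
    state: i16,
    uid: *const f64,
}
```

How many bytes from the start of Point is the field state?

20

@0: rss [8B, align 8] → 8
@8: start_time [3B, align 1] → 11
+1 pad (align 4)
@12: refcount [4B, align 4] → 16
@16: pid [4B, align 4] → 20
@20: state [2B, align 2] → 22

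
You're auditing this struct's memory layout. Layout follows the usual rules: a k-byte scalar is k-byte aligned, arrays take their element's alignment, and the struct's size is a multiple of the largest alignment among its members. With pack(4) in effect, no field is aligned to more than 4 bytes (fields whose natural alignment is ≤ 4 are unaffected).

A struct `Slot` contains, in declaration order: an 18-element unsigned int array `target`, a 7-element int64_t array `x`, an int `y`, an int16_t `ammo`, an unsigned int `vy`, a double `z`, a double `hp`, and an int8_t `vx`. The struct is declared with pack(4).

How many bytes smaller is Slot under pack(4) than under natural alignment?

natural layout:
  target at 0 (size 72, align 4) → ends 72
  x at 72 (size 56, align 8) → ends 128
  y at 128 (size 4, align 4) → ends 132
  ammo at 132 (size 2, align 2) → ends 134
  pad 2 to align 4 for vy
  vy at 136 (size 4, align 4) → ends 140
  pad 4 to align 8 for z
  z at 144 (size 8, align 8) → ends 152
  hp at 152 (size 8, align 8) → ends 160
  vx at 160 (size 1, align 1) → ends 161
  tail pad 7 to reach multiple of 8
  total 168 bytes, alignment 8
packed(4) layout:
  target at 0 (size 72, align 4) → ends 72
  x at 72 (size 56, align 4) → ends 128
  y at 128 (size 4, align 4) → ends 132
  ammo at 132 (size 2, align 2) → ends 134
  pad 2 to align 4 for vy
  vy at 136 (size 4, align 4) → ends 140
  z at 140 (size 8, align 4) → ends 148
  hp at 148 (size 8, align 4) → ends 156
  vx at 156 (size 1, align 1) → ends 157
  tail pad 3 to reach multiple of 4
  total 160 bytes, alignment 4
168 − 160 = 8

8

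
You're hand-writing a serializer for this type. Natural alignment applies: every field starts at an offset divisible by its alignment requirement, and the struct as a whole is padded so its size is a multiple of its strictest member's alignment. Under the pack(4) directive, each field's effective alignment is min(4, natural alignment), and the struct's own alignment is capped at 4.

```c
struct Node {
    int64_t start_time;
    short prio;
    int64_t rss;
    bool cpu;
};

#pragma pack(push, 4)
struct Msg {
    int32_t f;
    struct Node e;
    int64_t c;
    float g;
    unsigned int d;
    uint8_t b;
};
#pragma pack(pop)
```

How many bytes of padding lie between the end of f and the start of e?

0

Node: start_time at 0 (size 8, align 8) → ends 8; prio at 8 (size 2, align 2) → ends 10; pad 6 to align 8 for rss; rss at 16 (size 8, align 8) → ends 24; cpu at 24 (size 1, align 1) → ends 25; tail pad 7 to reach multiple of 8; total 32 bytes, alignment 8
f at 0 (size 4, align 4) → ends 4
e at 4 (size 32, align 4) → ends 36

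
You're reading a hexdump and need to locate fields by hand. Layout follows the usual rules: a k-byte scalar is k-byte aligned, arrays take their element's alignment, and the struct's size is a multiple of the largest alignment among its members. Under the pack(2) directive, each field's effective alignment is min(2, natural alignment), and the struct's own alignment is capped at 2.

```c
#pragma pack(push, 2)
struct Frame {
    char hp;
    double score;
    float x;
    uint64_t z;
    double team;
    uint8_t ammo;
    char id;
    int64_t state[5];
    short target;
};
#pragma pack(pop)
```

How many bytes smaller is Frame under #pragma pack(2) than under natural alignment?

natural layout:
  @0: hp [1B, align 1] → 1
  +7 pad (align 8)
  @8: score [8B, align 8] → 16
  @16: x [4B, align 4] → 20
  +4 pad (align 8)
  @24: z [8B, align 8] → 32
  @32: team [8B, align 8] → 40
  @40: ammo [1B, align 1] → 41
  @41: id [1B, align 1] → 42
  +6 pad (align 8)
  @48: state [40B, align 8] → 88
  @88: target [2B, align 2] → 90
  +6 tail pad (align 8)
  size 96, align 8
packed(2) layout:
  @0: hp [1B, align 1] → 1
  +1 pad (align 2)
  @2: score [8B, align 2] → 10
  @10: x [4B, align 2] → 14
  @14: z [8B, align 2] → 22
  @22: team [8B, align 2] → 30
  @30: ammo [1B, align 1] → 31
  @31: id [1B, align 1] → 32
  @32: state [40B, align 2] → 72
  @72: target [2B, align 2] → 74
  size 74, align 2
96 − 74 = 22

22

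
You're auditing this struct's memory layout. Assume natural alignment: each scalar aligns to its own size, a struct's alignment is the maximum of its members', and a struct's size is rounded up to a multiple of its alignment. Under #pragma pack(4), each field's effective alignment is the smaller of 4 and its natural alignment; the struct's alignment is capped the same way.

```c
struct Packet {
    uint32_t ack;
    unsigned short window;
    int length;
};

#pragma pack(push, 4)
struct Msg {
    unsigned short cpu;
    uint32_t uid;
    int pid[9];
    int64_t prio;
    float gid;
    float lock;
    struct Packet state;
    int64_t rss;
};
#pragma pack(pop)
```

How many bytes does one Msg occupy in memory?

Packet: @0: ack [4B, align 4] → 4; @4: window [2B, align 2] → 6; +2 pad (align 4); @8: length [4B, align 4] → 12; size 12, align 4
@0: cpu [2B, align 2] → 2
+2 pad (align 4)
@4: uid [4B, align 4] → 8
@8: pid [36B, align 4] → 44
@44: prio [8B, align 4] → 52
@52: gid [4B, align 4] → 56
@56: lock [4B, align 4] → 60
@60: state [12B, align 4] → 72
@72: rss [8B, align 4] → 80
size 80, align 4

80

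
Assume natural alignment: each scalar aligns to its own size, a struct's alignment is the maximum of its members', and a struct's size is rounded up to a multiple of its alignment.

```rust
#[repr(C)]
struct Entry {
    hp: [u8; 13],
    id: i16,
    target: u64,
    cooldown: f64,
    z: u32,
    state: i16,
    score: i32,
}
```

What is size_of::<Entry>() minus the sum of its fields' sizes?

0..13  hp  (13B, 1-aligned)
13..14  -- padding (1B)
14..16  id  (2B, 2-aligned)
16..24  target  (8B, 8-aligned)
24..32  cooldown  (8B, 8-aligned)
32..36  z  (4B, 4-aligned)
36..38  state  (2B, 2-aligned)
38..40  -- padding (2B)
40..44  score  (4B, 4-aligned)
44..48  -- tail padding (4B)
sizeof = 48, alignof = 8
data bytes 41, size 48 → padding 7

7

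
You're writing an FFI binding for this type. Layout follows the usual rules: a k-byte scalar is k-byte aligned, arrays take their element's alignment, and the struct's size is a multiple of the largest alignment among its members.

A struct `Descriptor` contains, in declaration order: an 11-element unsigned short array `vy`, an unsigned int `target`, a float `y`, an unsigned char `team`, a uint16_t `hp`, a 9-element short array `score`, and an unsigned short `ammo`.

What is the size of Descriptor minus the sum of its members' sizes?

3

vy at 0 (size 22, align 2) → ends 22
pad 2 to align 4 for target
target at 24 (size 4, align 4) → ends 28
y at 28 (size 4, align 4) → ends 32
team at 32 (size 1, align 1) → ends 33
pad 1 to align 2 for hp
hp at 34 (size 2, align 2) → ends 36
score at 36 (size 18, align 2) → ends 54
ammo at 54 (size 2, align 2) → ends 56
total 56 bytes, alignment 4
data bytes 53, size 56 → padding 3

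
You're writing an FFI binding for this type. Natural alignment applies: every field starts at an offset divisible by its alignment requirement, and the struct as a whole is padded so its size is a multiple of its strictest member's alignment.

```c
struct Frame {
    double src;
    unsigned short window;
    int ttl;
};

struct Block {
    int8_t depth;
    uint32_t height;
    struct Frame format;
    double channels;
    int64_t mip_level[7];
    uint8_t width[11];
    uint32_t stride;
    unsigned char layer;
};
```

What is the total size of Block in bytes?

Frame: @0: src [8B, align 8] → 8; @8: window [2B, align 2] → 10; +2 pad (align 4); @12: ttl [4B, align 4] → 16; size 16, align 8
@0: depth [1B, align 1] → 1
+3 pad (align 4)
@4: height [4B, align 4] → 8
@8: format [16B, align 8] → 24
@24: channels [8B, align 8] → 32
@32: mip_level [56B, align 8] → 88
@88: width [11B, align 1] → 99
+1 pad (align 4)
@100: stride [4B, align 4] → 104
@104: layer [1B, align 1] → 105
+7 tail pad (align 8)
size 112, align 8

112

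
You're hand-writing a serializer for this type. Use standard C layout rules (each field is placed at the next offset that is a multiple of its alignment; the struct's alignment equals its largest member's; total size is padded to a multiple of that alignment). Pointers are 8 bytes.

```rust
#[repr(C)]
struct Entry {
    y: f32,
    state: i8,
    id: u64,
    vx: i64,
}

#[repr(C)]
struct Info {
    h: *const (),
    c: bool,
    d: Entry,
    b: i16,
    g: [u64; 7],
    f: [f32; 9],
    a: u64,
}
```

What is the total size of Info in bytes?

152

Entry: 0..4  y  (4B, 4-aligned); 4..5  state  (1B, 1-aligned); 5..8  -- padding (3B); 8..16  id  (8B, 8-aligned); 16..24  vx  (8B, 8-aligned); sizeof = 24, alignof = 8
0..8  h  (8B, 8-aligned)
8..9  c  (1B, 1-aligned)
9..16  -- padding (7B)
16..40  d  (24B, 8-aligned)
40..42  b  (2B, 2-aligned)
42..48  -- padding (6B)
48..104  g  (56B, 8-aligned)
104..140  f  (36B, 4-aligned)
140..144  -- padding (4B)
144..152  a  (8B, 8-aligned)
sizeof = 152, alignof = 8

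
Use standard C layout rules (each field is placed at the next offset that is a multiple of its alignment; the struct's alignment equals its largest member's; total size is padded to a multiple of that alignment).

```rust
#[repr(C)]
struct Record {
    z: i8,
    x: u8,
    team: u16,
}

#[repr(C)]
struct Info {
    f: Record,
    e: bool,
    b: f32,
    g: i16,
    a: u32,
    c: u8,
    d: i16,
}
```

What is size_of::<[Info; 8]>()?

Record: 0..1  z  (1B, 1-aligned); 1..2  x  (1B, 1-aligned); 2..4  team  (2B, 2-aligned); sizeof = 4, alignof = 2
0..4  f  (4B, 2-aligned)
4..5  e  (1B, 1-aligned)
5..8  -- padding (3B)
8..12  b  (4B, 4-aligned)
12..14  g  (2B, 2-aligned)
14..16  -- padding (2B)
16..20  a  (4B, 4-aligned)
20..21  c  (1B, 1-aligned)
21..22  -- padding (1B)
22..24  d  (2B, 2-aligned)
sizeof = 24, alignof = 4
array of 8: 8 × 24 = 192

192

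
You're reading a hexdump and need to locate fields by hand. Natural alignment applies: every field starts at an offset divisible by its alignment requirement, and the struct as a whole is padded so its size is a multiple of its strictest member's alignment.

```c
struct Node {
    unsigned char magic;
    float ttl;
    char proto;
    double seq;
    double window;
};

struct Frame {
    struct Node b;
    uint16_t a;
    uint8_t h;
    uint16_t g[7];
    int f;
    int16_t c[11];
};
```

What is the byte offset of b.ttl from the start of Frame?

4

Node: @0: magic [1B, align 1] → 1; +3 pad (align 4); @4: ttl [4B, align 4] → 8; @8: proto [1B, align 1] → 9; +7 pad (align 8); @16: seq [8B, align 8] → 24; @24: window [8B, align 8] → 32; size 32, align 8
@0: b [32B, align 8] → 32
within Node: ttl at 4
0 + 4 = 4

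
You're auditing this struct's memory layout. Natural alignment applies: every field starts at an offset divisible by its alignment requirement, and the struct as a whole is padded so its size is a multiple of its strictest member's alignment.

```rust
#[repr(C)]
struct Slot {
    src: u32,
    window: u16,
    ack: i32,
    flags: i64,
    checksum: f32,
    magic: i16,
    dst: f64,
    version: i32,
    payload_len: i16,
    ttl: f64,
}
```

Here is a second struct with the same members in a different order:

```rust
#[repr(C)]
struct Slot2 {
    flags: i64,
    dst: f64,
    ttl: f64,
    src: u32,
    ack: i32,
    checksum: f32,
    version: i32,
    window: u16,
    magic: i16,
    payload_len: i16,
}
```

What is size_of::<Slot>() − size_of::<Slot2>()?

@0: src [4B, align 4] → 4
@4: window [2B, align 2] → 6
+2 pad (align 4)
@8: ack [4B, align 4] → 12
+4 pad (align 8)
@16: flags [8B, align 8] → 24
@24: checksum [4B, align 4] → 28
@28: magic [2B, align 2] → 30
+2 pad (align 8)
@32: dst [8B, align 8] → 40
@40: version [4B, align 4] → 44
@44: payload_len [2B, align 2] → 46
+2 pad (align 8)
@48: ttl [8B, align 8] → 56
size 56, align 8
— Slot2 —
@0: flags [8B, align 8] → 8
@8: dst [8B, align 8] → 16
@16: ttl [8B, align 8] → 24
@24: src [4B, align 4] → 28
@28: ack [4B, align 4] → 32
@32: checksum [4B, align 4] → 36
@36: version [4B, align 4] → 40
@40: window [2B, align 2] → 42
@42: magic [2B, align 2] → 44
@44: payload_len [2B, align 2] → 46
+2 tail pad (align 8)
size 48, align 8
56 − 48 = 8

8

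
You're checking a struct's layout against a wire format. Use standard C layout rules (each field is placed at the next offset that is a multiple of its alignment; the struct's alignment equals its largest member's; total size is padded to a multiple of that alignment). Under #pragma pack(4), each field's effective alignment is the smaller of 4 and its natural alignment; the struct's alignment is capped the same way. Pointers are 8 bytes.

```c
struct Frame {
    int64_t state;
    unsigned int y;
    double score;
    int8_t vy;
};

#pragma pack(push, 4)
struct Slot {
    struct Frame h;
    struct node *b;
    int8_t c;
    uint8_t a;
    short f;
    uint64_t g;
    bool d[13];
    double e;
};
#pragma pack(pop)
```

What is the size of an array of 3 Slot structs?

Frame: @0: state [8B, align 8] → 8; @8: y [4B, align 4] → 12; +4 pad (align 8); @16: score [8B, align 8] → 24; @24: vy [1B, align 1] → 25; +7 tail pad (align 8); size 32, align 8
@0: h [32B, align 4] → 32
@32: b [8B, align 4] → 40
@40: c [1B, align 1] → 41
@41: a [1B, align 1] → 42
@42: f [2B, align 2] → 44
@44: g [8B, align 4] → 52
@52: d [13B, align 1] → 65
+3 pad (align 4)
@68: e [8B, align 4] → 76
size 76, align 4
array of 3: 3 × 76 = 228

228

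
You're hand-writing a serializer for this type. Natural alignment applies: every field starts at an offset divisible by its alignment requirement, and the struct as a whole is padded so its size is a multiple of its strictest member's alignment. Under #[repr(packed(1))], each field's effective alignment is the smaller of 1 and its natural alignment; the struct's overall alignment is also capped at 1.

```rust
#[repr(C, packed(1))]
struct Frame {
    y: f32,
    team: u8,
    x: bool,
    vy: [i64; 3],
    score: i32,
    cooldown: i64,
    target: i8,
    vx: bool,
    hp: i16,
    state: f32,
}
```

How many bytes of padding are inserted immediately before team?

@0: y [4B, align 1] → 4
@4: team [1B, align 1] → 5

0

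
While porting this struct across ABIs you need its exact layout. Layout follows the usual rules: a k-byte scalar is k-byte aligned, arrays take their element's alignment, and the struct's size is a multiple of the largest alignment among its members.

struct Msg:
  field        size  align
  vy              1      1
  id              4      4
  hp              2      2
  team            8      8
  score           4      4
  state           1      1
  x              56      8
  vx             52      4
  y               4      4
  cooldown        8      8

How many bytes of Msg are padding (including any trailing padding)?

@0: vy [1B, align 1] → 1
+3 pad (align 4)
@4: id [4B, align 4] → 8
@8: hp [2B, align 2] → 10
+6 pad (align 8)
@16: team [8B, align 8] → 24
@24: score [4B, align 4] → 28
@28: state [1B, align 1] → 29
+3 pad (align 8)
@32: x [56B, align 8] → 88
@88: vx [52B, align 4] → 140
@140: y [4B, align 4] → 144
@144: cooldown [8B, align 8] → 152
size 152, align 8
data bytes 140, size 152 → padding 12

12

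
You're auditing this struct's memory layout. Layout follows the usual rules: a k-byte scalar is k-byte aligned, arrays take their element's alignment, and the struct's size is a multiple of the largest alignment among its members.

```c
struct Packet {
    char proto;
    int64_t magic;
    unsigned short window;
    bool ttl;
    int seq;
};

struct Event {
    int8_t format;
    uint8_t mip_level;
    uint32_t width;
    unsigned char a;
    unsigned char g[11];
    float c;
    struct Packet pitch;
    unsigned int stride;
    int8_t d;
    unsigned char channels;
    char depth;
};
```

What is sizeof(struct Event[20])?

1120

Packet: 0..1  proto  (1B, 1-aligned); 1..8  -- padding (7B); 8..16  magic  (8B, 8-aligned); 16..18  window  (2B, 2-aligned); 18..19  ttl  (1B, 1-aligned); 19..20  -- padding (1B); 20..24  seq  (4B, 4-aligned); sizeof = 24, alignof = 8
0..1  format  (1B, 1-aligned)
1..2  mip_level  (1B, 1-aligned)
2..4  -- padding (2B)
4..8  width  (4B, 4-aligned)
8..9  a  (1B, 1-aligned)
9..20  g  (11B, 1-aligned)
20..24  c  (4B, 4-aligned)
24..48  pitch  (24B, 8-aligned)
48..52  stride  (4B, 4-aligned)
52..53  d  (1B, 1-aligned)
53..54  channels  (1B, 1-aligned)
54..55  depth  (1B, 1-aligned)
55..56  -- tail padding (1B)
sizeof = 56, alignof = 8
array of 20: 20 × 56 = 1120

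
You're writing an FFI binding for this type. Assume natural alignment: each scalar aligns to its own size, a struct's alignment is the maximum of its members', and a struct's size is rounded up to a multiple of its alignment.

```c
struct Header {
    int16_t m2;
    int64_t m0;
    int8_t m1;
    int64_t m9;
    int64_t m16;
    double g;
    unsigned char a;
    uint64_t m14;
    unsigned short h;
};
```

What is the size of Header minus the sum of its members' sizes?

@0: m2 [2B, align 2] → 2
+6 pad (align 8)
@8: m0 [8B, align 8] → 16
@16: m1 [1B, align 1] → 17
+7 pad (align 8)
@24: m9 [8B, align 8] → 32
@32: m16 [8B, align 8] → 40
@40: g [8B, align 8] → 48
@48: a [1B, align 1] → 49
+7 pad (align 8)
@56: m14 [8B, align 8] → 64
@64: h [2B, align 2] → 66
+6 tail pad (align 8)
size 72, align 8
data bytes 46, size 72 → padding 26

26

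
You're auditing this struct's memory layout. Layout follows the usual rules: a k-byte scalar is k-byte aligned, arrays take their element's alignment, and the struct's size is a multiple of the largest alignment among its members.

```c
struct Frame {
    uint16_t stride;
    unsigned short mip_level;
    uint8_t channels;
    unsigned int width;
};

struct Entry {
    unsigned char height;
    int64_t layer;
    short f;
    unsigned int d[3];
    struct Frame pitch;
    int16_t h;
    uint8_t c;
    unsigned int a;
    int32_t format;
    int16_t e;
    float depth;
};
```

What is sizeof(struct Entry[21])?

Frame: @0: stride [2B, align 2] → 2; @2: mip_level [2B, align 2] → 4; @4: channels [1B, align 1] → 5; +3 pad (align 4); @8: width [4B, align 4] → 12; size 12, align 4
@0: height [1B, align 1] → 1
+7 pad (align 8)
@8: layer [8B, align 8] → 16
@16: f [2B, align 2] → 18
+2 pad (align 4)
@20: d [12B, align 4] → 32
@32: pitch [12B, align 4] → 44
@44: h [2B, align 2] → 46
@46: c [1B, align 1] → 47
+1 pad (align 4)
@48: a [4B, align 4] → 52
@52: format [4B, align 4] → 56
@56: e [2B, align 2] → 58
+2 pad (align 4)
@60: depth [4B, align 4] → 64
size 64, align 8
array of 21: 21 × 64 = 1344

1344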